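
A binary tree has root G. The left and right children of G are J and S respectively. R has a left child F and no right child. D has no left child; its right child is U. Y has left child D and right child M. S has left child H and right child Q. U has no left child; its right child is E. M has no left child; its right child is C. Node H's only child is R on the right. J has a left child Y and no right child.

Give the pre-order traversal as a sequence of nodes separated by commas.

G, J, Y, D, U, E, M, C, S, H, R, F, Q

Pre-order visits the node, then its left subtree, then its right subtree.
Visit G.
At G: go left to J.
  Visit J.
  At J: go left to Y.
    Visit Y.
    At Y: go left to D.
      Visit D.
      At D: no left child.
      At D: go right to U.
        Visit U.
        At U: no left child.
        At U: go right to E.
          E is a leaf — visit E.
    At Y: go right to M.
      Visit M.
      At M: no left child.
      At M: go right to C.
        C is a leaf — visit C.
  At J: no right child.
At G: go right to S.
  Visit S.
  At S: go left to H.
    Visit H.
    At H: no left child.
    At H: go right to R.
      Visit R.
      At R: go left to F.
        F is a leaf — visit F.
      At R: no right child.
  At S: go right to Q.
    Q is a leaf — visit Q.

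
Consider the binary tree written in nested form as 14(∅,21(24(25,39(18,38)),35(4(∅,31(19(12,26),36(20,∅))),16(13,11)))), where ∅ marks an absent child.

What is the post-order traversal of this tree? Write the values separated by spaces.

25 18 38 39 24 12 26 19 20 36 31 4 13 11 16 35 21 14

Post-order visits the left subtree, then the right subtree, then the node.
At 14: no left child.
At 14: go right to 21.
  At 21: go left to 24.
    At 24: go left to 25.
      25 is a leaf — visit 25.
    At 24: go right to 39.
      At 39: go left to 18.
        18 is a leaf — visit 18.
      At 39: go right to 38.
        38 is a leaf — visit 38.
      Visit 39.
    Visit 24.
  At 21: go right to 35.
    At 35: go left to 4.
      At 4: no left child.
      At 4: go right to 31.
        At 31: go left to 19.
          At 19: go left to 12.
            12 is a leaf — visit 12.
          At 19: go right to 26.
            26 is a leaf — visit 26.
          Visit 19.
        At 31: go right to 36.
          At 36: go left to 20.
            20 is a leaf — visit 20.
          At 36: no right child.
          Visit 36.
        Visit 31.
      Visit 4.
    At 35: go right to 16.
      At 16: go left to 13.
        13 is a leaf — visit 13.
      At 16: go right to 11.
        11 is a leaf — visit 11.
      Visit 16.
    Visit 35.
  Visit 21.
Visit 14.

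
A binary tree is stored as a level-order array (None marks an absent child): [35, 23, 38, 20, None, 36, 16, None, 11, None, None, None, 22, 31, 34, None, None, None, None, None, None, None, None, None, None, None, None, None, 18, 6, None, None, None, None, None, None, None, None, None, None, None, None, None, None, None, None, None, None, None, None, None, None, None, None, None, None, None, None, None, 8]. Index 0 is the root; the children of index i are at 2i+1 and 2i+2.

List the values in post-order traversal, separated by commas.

Post-order visits the left subtree, then the right subtree, then the node.
At 35: go left to 23.
  At 23: go left to 20.
    At 20: no left child.
    At 20: go right to 11.
      11 is a leaf — visit 11.
    Visit 20.
  At 23: no right child.
  Visit 23.
At 35: go right to 38.
  At 38: go left to 36.
    At 36: no left child.
    At 36: go right to 22.
      22 is a leaf — visit 22.
    Visit 36.
  At 38: go right to 16.
    At 16: go left to 31.
      At 31: no left child.
      At 31: go right to 18.
        18 is a leaf — visit 18.
      Visit 31.
    At 16: go right to 34.
      At 34: go left to 6.
        At 6: go left to 8.
          8 is a leaf — visit 8.
        At 6: no right child.
        Visit 6.
      At 34: no right child.
      Visit 34.
    Visit 16.
  Visit 38.
Visit 35.

11, 20, 23, 22, 36, 18, 31, 8, 6, 34, 16, 38, 35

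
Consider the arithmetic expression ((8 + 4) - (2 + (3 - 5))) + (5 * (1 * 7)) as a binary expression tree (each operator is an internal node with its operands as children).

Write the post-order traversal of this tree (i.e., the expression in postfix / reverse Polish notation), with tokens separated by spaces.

8 4 + 2 3 5 - + - 5 1 7 * * +

Post-order on an expression tree gives postfix notation: for each operator, emit left operand, right operand, then the operator.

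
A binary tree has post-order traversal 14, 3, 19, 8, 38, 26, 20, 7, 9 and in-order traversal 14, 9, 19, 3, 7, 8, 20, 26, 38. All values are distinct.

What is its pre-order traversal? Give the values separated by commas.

The last element of post-order is the root; it splits in-order into left and right subtrees.
Root 9: left subtree has 1 node {14}, right has 7 {19, 3, 7, 8, 20, 26, 38}.
  Root 7: left subtree has 2 nodes {19, 3}, right has 4 {8, 20, 26, 38}.
    Root 19: left subtree has 0 nodes { }, right has 1 {3}.
    Root 20: left subtree has 1 node {8}, right has 2 {26, 38}.
      Root 26: left subtree has 0 nodes { }, right has 1 {38}.

9, 14, 7, 19, 3, 20, 8, 26, 38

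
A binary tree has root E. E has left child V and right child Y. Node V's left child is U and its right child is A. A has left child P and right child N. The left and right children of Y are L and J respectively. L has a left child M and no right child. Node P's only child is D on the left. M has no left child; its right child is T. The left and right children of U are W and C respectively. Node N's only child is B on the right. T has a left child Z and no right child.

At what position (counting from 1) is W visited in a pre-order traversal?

4

Pre-order visits the node, then its left subtree, then its right subtree.
Visit E.
At E: go left to V.
  Visit V.
  At V: go left to U.
    Visit U.
    At U: go left to W.
      W is a leaf — visit W.
    At U: go right to C.
      C is a leaf — visit C.
  At V: go right to A.
    Visit A.
    At A: go left to P.
      Visit P.
      At P: go left to D.
        D is a leaf — visit D.
      At P: no right child.
    At A: go right to N.
      Visit N.
      At N: no left child.
      At N: go right to B.
        B is a leaf — visit B.
At E: go right to Y.
  Visit Y.
  At Y: go left to L.
    Visit L.
    At L: go left to M.
      Visit M.
      At M: no left child.
      At M: go right to T.
        Visit T.
        At T: go left to Z.
          Z is a leaf — visit Z.
        At T: no right child.
    At L: no right child.
  At Y: go right to J.
    J is a leaf — visit J.
Full pre-order sequence: E, V, U, W, C, A, P, D, N, B, Y, L, M, T, Z, J.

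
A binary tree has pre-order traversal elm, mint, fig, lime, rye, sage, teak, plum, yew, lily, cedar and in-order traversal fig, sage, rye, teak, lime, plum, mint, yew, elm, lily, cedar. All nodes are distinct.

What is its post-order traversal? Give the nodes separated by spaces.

sage teak rye plum lime fig yew mint cedar lily elm

The first element of pre-order is the root; it splits in-order into left and right subtrees.
Root elm: left subtree has 8 nodes {fig, sage, rye, teak, lime, plum, mint, yew}, right has 2 {lily, cedar}.
  Root mint: left subtree has 6 nodes {fig, sage, rye, teak, lime, plum}, right has 1 {yew}.
    Root fig: left subtree has 0 nodes { }, right has 5 {sage, rye, teak, lime, plum}.
      Root lime: left subtree has 3 nodes {sage, rye, teak}, right has 1 {plum}.
        Root rye: left subtree has 1 node {sage}, right has 1 {teak}.
  Root lily: left subtree has 0 nodes { }, right has 1 {cedar}.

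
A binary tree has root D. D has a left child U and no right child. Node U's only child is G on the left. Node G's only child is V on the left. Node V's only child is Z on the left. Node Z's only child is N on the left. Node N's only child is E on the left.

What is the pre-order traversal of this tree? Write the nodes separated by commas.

D, U, G, V, Z, N, E

Pre-order visits the node, then its left subtree, then its right subtree.
Visit D.
At D: go left to U.
  Visit U.
  At U: go left to G.
    Visit G.
    At G: go left to V.
      Visit V.
      At V: go left to Z.
        Visit Z.
        At Z: go left to N.
          Visit N.
          At N: go left to E.
            E is a leaf — visit E.
          At N: no right child.
        At Z: no right child.
      At V: no right child.
    At G: no right child.
  At U: no right child.
At D: no right child.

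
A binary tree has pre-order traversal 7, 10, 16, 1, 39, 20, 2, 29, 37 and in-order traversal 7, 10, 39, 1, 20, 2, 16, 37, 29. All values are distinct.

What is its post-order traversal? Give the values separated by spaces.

The first element of pre-order is the root; it splits in-order into left and right subtrees.
Root 7: left subtree has 0 nodes { }, right has 8 {10, 39, 1, 20, 2, 16, 37, 29}.
  Root 10: left subtree has 0 nodes { }, right has 7 {39, 1, 20, 2, 16, 37, 29}.
    Root 16: left subtree has 4 nodes {39, 1, 20, 2}, right has 2 {37, 29}.
      Root 1: left subtree has 1 node {39}, right has 2 {20, 2}.
        Root 20: left subtree has 0 nodes { }, right has 1 {2}.
      Root 29: left subtree has 1 node {37}, right has 0 { }.

39 2 20 1 37 29 16 10 7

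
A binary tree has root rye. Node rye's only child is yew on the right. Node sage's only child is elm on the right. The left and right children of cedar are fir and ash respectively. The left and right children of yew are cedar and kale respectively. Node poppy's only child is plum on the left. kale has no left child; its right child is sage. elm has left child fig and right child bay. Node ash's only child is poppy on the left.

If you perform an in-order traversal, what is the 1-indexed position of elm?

11

In-order visits the left subtree, then the node, then the right subtree.
At rye: no left child.
Visit rye.
At rye: go right to yew.
  At yew: go left to cedar.
    At cedar: go left to fir.
      fir is a leaf — visit fir.
    Visit cedar.
    At cedar: go right to ash.
      At ash: go left to poppy.
        At poppy: go left to plum.
          plum is a leaf — visit plum.
        Visit poppy.
        At poppy: no right child.
      Visit ash.
      At ash: no right child.
  Visit yew.
  At yew: go right to kale.
    At kale: no left child.
    Visit kale.
    At kale: go right to sage.
      At sage: no left child.
      Visit sage.
      At sage: go right to elm.
        At elm: go left to fig.
          fig is a leaf — visit fig.
        Visit elm.
        At elm: go right to bay.
          bay is a leaf — visit bay.
Full in-order sequence: rye, fir, cedar, plum, poppy, ash, yew, kale, sage, fig, elm, bay.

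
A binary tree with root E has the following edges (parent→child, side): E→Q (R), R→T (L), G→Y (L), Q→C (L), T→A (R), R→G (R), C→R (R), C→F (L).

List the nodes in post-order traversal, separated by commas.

Post-order visits the left subtree, then the right subtree, then the node.
At E: no left child.
At E: go right to Q.
  At Q: go left to C.
    At C: go left to F.
      F is a leaf — visit F.
    At C: go right to R.
      At R: go left to T.
        At T: no left child.
        At T: go right to A.
          A is a leaf — visit A.
        Visit T.
      At R: go right to G.
        At G: go left to Y.
          Y is a leaf — visit Y.
        At G: no right child.
        Visit G.
      Visit R.
    Visit C.
  At Q: no right child.
  Visit Q.
Visit E.

F, A, T, Y, G, R, C, Q, E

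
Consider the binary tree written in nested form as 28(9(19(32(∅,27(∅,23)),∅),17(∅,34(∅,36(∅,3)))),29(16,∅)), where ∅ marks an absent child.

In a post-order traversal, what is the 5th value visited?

3

Post-order visits the left subtree, then the right subtree, then the node.
At 28: go left to 9.
  At 9: go left to 19.
    At 19: go left to 32.
      At 32: no left child.
      At 32: go right to 27.
        At 27: no left child.
        At 27: go right to 23.
          23 is a leaf — visit 23.
        Visit 27.
      Visit 32.
    At 19: no right child.
    Visit 19.
  At 9: go right to 17.
    At 17: no left child.
    At 17: go right to 34.
      At 34: no left child.
      At 34: go right to 36.
        At 36: no left child.
        At 36: go right to 3.
          3 is a leaf — visit 3.
        Visit 36.
      Visit 34.
    Visit 17.
  Visit 9.
At 28: go right to 29.
  At 29: go left to 16.
    16 is a leaf — visit 16.
  At 29: no right child.
  Visit 29.
Visit 28.
Full post-order sequence: 23, 27, 32, 19, 3, 36, 34, 17, 9, 16, 29, 28.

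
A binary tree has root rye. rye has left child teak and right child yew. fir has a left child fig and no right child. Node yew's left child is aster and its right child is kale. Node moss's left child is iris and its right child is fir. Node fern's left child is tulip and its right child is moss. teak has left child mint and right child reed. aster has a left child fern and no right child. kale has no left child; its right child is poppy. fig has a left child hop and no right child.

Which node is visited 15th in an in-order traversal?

poppy

In-order visits the left subtree, then the node, then the right subtree.
At rye: go left to teak.
  At teak: go left to mint.
    mint is a leaf — visit mint.
  Visit teak.
  At teak: go right to reed.
    reed is a leaf — visit reed.
Visit rye.
At rye: go right to yew.
  At yew: go left to aster.
    At aster: go left to fern.
      At fern: go left to tulip.
        tulip is a leaf — visit tulip.
      Visit fern.
      At fern: go right to moss.
        At moss: go left to iris.
          iris is a leaf — visit iris.
        Visit moss.
        At moss: go right to fir.
          At fir: go left to fig.
            At fig: go left to hop.
              hop is a leaf — visit hop.
            Visit fig.
            At fig: no right child.
          Visit fir.
          At fir: no right child.
    Visit aster.
    At aster: no right child.
  Visit yew.
  At yew: go right to kale.
    At kale: no left child.
    Visit kale.
    At kale: go right to poppy.
      poppy is a leaf — visit poppy.
Full in-order sequence: mint, teak, reed, rye, tulip, fern, iris, moss, hop, fig, fir, aster, yew, kale, poppy.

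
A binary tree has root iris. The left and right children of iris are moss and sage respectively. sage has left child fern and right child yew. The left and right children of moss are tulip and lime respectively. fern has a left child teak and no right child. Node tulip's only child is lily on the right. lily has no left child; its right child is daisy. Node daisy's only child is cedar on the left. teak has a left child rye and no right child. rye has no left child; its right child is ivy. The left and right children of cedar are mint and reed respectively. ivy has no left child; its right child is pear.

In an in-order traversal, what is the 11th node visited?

In-order visits the left subtree, then the node, then the right subtree.
At iris: go left to moss.
  At moss: go left to tulip.
    At tulip: no left child.
    Visit tulip.
    At tulip: go right to lily.
      At lily: no left child.
      Visit lily.
      At lily: go right to daisy.
        At daisy: go left to cedar.
          At cedar: go left to mint.
            mint is a leaf — visit mint.
          Visit cedar.
          At cedar: go right to reed.
            reed is a leaf — visit reed.
        Visit daisy.
        At daisy: no right child.
  Visit moss.
  At moss: go right to lime.
    lime is a leaf — visit lime.
Visit iris.
At iris: go right to sage.
  At sage: go left to fern.
    At fern: go left to teak.
      At teak: go left to rye.
        At rye: no left child.
        Visit rye.
        At rye: go right to ivy.
          At ivy: no left child.
          Visit ivy.
          At ivy: go right to pear.
            pear is a leaf — visit pear.
      Visit teak.
      At teak: no right child.
    Visit fern.
    At fern: no right child.
  Visit sage.
  At sage: go right to yew.
    yew is a leaf — visit yew.
Full in-order sequence: tulip, lily, mint, cedar, reed, daisy, moss, lime, iris, rye, ivy, pear, teak, fern, sage, yew.

ivy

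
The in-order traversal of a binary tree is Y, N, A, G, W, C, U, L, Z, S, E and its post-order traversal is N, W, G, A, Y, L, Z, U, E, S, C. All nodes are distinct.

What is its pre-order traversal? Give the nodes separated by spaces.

The last element of post-order is the root; it splits in-order into left and right subtrees.
Root C: left subtree has 5 nodes {Y, N, A, G, W}, right has 5 {U, L, Z, S, E}.
  Root Y: left subtree has 0 nodes { }, right has 4 {N, A, G, W}.
    Root A: left subtree has 1 node {N}, right has 2 {G, W}.
      Root G: left subtree has 0 nodes { }, right has 1 {W}.
  Root S: left subtree has 3 nodes {U, L, Z}, right has 1 {E}.
    Root U: left subtree has 0 nodes { }, right has 2 {L, Z}.
      Root Z: left subtree has 1 node {L}, right has 0 { }.

C Y A N G W S U Z L E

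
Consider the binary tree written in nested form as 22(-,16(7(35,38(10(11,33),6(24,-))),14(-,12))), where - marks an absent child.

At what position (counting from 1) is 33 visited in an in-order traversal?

In-order visits the left subtree, then the node, then the right subtree.
At 22: no left child.
Visit 22.
At 22: go right to 16.
  At 16: go left to 7.
    At 7: go left to 35.
      35 is a leaf — visit 35.
    Visit 7.
    At 7: go right to 38.
      At 38: go left to 10.
        At 10: go left to 11.
          11 is a leaf — visit 11.
        Visit 10.
        At 10: go right to 33.
          33 is a leaf — visit 33.
      Visit 38.
      At 38: go right to 6.
        At 6: go left to 24.
          24 is a leaf — visit 24.
        Visit 6.
        At 6: no right child.
  Visit 16.
  At 16: go right to 14.
    At 14: no left child.
    Visit 14.
    At 14: go right to 12.
      12 is a leaf — visit 12.
Full in-order sequence: 22, 35, 7, 11, 10, 33, 38, 24, 6, 16, 14, 12.

6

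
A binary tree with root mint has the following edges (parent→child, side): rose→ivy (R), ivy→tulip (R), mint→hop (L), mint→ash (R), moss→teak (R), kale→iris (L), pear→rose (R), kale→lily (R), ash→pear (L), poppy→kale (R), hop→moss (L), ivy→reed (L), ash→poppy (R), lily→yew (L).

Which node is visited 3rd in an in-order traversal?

In-order visits the left subtree, then the node, then the right subtree.
At mint: go left to hop.
  At hop: go left to moss.
    At moss: no left child.
    Visit moss.
    At moss: go right to teak.
      teak is a leaf — visit teak.
  Visit hop.
  At hop: no right child.
Visit mint.
At mint: go right to ash.
  At ash: go left to pear.
    At pear: no left child.
    Visit pear.
    At pear: go right to rose.
      At rose: no left child.
      Visit rose.
      At rose: go right to ivy.
        At ivy: go left to reed.
          reed is a leaf — visit reed.
        Visit ivy.
        At ivy: go right to tulip.
          tulip is a leaf — visit tulip.
  Visit ash.
  At ash: go right to poppy.
    At poppy: no left child.
    Visit poppy.
    At poppy: go right to kale.
      At kale: go left to iris.
        iris is a leaf — visit iris.
      Visit kale.
      At kale: go right to lily.
        At lily: go left to yew.
          yew is a leaf — visit yew.
        Visit lily.
        At lily: no right child.
Full in-order sequence: moss, teak, hop, mint, pear, rose, reed, ivy, tulip, ash, poppy, iris, kale, yew, lily.

hop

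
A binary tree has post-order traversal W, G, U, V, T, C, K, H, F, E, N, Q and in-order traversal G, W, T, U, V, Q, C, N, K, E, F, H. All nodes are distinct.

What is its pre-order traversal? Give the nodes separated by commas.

Q, T, G, W, V, U, N, C, E, K, F, H

The last element of post-order is the root; it splits in-order into left and right subtrees.
Root Q: left subtree has 5 nodes {G, W, T, U, V}, right has 6 {C, N, K, E, F, H}.
  Root T: left subtree has 2 nodes {G, W}, right has 2 {U, V}.
    Root G: left subtree has 0 nodes { }, right has 1 {W}.
    Root V: left subtree has 1 node {U}, right has 0 { }.
  Root N: left subtree has 1 node {C}, right has 4 {K, E, F, H}.
    Root E: left subtree has 1 node {K}, right has 2 {F, H}.
      Root F: left subtree has 0 nodes { }, right has 1 {H}.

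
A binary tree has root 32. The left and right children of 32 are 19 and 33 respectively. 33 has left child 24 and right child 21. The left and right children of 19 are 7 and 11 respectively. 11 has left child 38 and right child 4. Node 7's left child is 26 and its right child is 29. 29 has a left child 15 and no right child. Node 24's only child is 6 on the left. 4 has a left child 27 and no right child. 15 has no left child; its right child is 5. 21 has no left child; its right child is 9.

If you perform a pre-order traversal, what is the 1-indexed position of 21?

Pre-order visits the node, then its left subtree, then its right subtree.
Visit 32.
At 32: go left to 19.
  Visit 19.
  At 19: go left to 7.
    Visit 7.
    At 7: go left to 26.
      26 is a leaf — visit 26.
    At 7: go right to 29.
      Visit 29.
      At 29: go left to 15.
        Visit 15.
        At 15: no left child.
        At 15: go right to 5.
          5 is a leaf — visit 5.
      At 29: no right child.
  At 19: go right to 11.
    Visit 11.
    At 11: go left to 38.
      38 is a leaf — visit 38.
    At 11: go right to 4.
      Visit 4.
      At 4: go left to 27.
        27 is a leaf — visit 27.
      At 4: no right child.
At 32: go right to 33.
  Visit 33.
  At 33: go left to 24.
    Visit 24.
    At 24: go left to 6.
      6 is a leaf — visit 6.
    At 24: no right child.
  At 33: go right to 21.
    Visit 21.
    At 21: no left child.
    At 21: go right to 9.
      9 is a leaf — visit 9.
Full pre-order sequence: 32, 19, 7, 26, 29, 15, 5, 11, 38, 4, 27, 33, 24, 6, 21, 9.

15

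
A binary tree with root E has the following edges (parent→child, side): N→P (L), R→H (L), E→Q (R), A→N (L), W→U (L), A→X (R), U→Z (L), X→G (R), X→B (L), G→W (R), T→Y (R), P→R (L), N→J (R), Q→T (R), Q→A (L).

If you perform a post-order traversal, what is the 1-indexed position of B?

6

Post-order visits the left subtree, then the right subtree, then the node.
At E: no left child.
At E: go right to Q.
  At Q: go left to A.
    At A: go left to N.
      At N: go left to P.
        At P: go left to R.
          At R: go left to H.
            H is a leaf — visit H.
          At R: no right child.
          Visit R.
        At P: no right child.
        Visit P.
      At N: go right to J.
        J is a leaf — visit J.
      Visit N.
    At A: go right to X.
      At X: go left to B.
        B is a leaf — visit B.
      At X: go right to G.
        At G: no left child.
        At G: go right to W.
          At W: go left to U.
            At U: go left to Z.
              Z is a leaf — visit Z.
            At U: no right child.
            Visit U.
          At W: no right child.
          Visit W.
        Visit G.
      Visit X.
    Visit A.
  At Q: go right to T.
    At T: no left child.
    At T: go right to Y.
      Y is a leaf — visit Y.
    Visit T.
  Visit Q.
Visit E.
Full post-order sequence: H, R, P, J, N, B, Z, U, W, G, X, A, Y, T, Q, E.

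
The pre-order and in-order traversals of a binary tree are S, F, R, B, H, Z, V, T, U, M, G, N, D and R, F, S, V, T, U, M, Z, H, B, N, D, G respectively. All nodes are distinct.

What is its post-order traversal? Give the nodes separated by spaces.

The first element of pre-order is the root; it splits in-order into left and right subtrees.
Root S: left subtree has 2 nodes {R, F}, right has 10 {V, T, U, M, Z, H, B, N, D, G}.
  Root F: left subtree has 1 node {R}, right has 0 { }.
  Root B: left subtree has 6 nodes {V, T, U, M, Z, H}, right has 3 {N, D, G}.
    Root H: left subtree has 5 nodes {V, T, U, M, Z}, right has 0 { }.
      Root Z: left subtree has 4 nodes {V, T, U, M}, right has 0 { }.
        Root V: left subtree has 0 nodes { }, right has 3 {T, U, M}.
          Root T: left subtree has 0 nodes { }, right has 2 {U, M}.
            Root U: left subtree has 0 nodes { }, right has 1 {M}.
    Root G: left subtree has 2 nodes {N, D}, right has 0 { }.
      Root N: left subtree has 0 nodes { }, right has 1 {D}.

R F M U T V Z H D N G B S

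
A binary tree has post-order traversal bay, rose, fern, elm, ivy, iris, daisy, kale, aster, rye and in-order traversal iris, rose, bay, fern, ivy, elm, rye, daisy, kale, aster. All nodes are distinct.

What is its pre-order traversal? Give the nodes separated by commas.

rye, iris, ivy, fern, rose, bay, elm, aster, kale, daisy

The last element of post-order is the root; it splits in-order into left and right subtrees.
Root rye: left subtree has 6 nodes {iris, rose, bay, fern, ivy, elm}, right has 3 {daisy, kale, aster}.
  Root iris: left subtree has 0 nodes { }, right has 5 {rose, bay, fern, ivy, elm}.
    Root ivy: left subtree has 3 nodes {rose, bay, fern}, right has 1 {elm}.
      Root fern: left subtree has 2 nodes {rose, bay}, right has 0 { }.
        Root rose: left subtree has 0 nodes { }, right has 1 {bay}.
  Root aster: left subtree has 2 nodes {daisy, kale}, right has 0 { }.
    Root kale: left subtree has 1 node {daisy}, right has 0 { }.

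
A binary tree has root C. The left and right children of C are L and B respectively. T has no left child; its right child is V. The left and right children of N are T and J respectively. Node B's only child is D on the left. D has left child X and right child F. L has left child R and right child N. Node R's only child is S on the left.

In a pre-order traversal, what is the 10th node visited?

Pre-order visits the node, then its left subtree, then its right subtree.
Visit C.
At C: go left to L.
  Visit L.
  At L: go left to R.
    Visit R.
    At R: go left to S.
      S is a leaf — visit S.
    At R: no right child.
  At L: go right to N.
    Visit N.
    At N: go left to T.
      Visit T.
      At T: no left child.
      At T: go right to V.
        V is a leaf — visit V.
    At N: go right to J.
      J is a leaf — visit J.
At C: go right to B.
  Visit B.
  At B: go left to D.
    Visit D.
    At D: go left to X.
      X is a leaf — visit X.
    At D: go right to F.
      F is a leaf — visit F.
  At B: no right child.
Full pre-order sequence: C, L, R, S, N, T, V, J, B, D, X, F.

D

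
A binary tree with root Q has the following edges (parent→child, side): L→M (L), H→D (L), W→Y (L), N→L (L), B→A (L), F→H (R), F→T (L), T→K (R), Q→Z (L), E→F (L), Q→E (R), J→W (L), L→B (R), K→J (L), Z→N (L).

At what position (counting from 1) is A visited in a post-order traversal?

2

Post-order visits the left subtree, then the right subtree, then the node.
At Q: go left to Z.
  At Z: go left to N.
    At N: go left to L.
      At L: go left to M.
        M is a leaf — visit M.
      At L: go right to B.
        At B: go left to A.
          A is a leaf — visit A.
        At B: no right child.
        Visit B.
      Visit L.
    At N: no right child.
    Visit N.
  At Z: no right child.
  Visit Z.
At Q: go right to E.
  At E: go left to F.
    At F: go left to T.
      At T: no left child.
      At T: go right to K.
        At K: go left to J.
          At J: go left to W.
            At W: go left to Y.
              Y is a leaf — visit Y.
            At W: no right child.
            Visit W.
          At J: no right child.
          Visit J.
        At K: no right child.
        Visit K.
      Visit T.
    At F: go right to H.
      At H: go left to D.
        D is a leaf — visit D.
      At H: no right child.
      Visit H.
    Visit F.
  At E: no right child.
  Visit E.
Visit Q.
Full post-order sequence: M, A, B, L, N, Z, Y, W, J, K, T, D, H, F, E, Q.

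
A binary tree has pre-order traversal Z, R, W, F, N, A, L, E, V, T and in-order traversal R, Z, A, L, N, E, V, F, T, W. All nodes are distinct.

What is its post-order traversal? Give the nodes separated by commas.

R, L, A, V, E, N, T, F, W, Z

The first element of pre-order is the root; it splits in-order into left and right subtrees.
Root Z: left subtree has 1 node {R}, right has 8 {A, L, N, E, V, F, T, W}.
  Root W: left subtree has 7 nodes {A, L, N, E, V, F, T}, right has 0 { }.
    Root F: left subtree has 5 nodes {A, L, N, E, V}, right has 1 {T}.
      Root N: left subtree has 2 nodes {A, L}, right has 2 {E, V}.
        Root A: left subtree has 0 nodes { }, right has 1 {L}.
        Root E: left subtree has 0 nodes { }, right has 1 {V}.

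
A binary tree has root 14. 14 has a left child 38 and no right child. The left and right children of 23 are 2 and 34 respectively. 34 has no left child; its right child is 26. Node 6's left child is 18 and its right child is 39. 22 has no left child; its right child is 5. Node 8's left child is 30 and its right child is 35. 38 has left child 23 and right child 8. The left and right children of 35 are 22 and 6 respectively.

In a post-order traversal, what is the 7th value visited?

Post-order visits the left subtree, then the right subtree, then the node.
At 14: go left to 38.
  At 38: go left to 23.
    At 23: go left to 2.
      2 is a leaf — visit 2.
    At 23: go right to 34.
      At 34: no left child.
      At 34: go right to 26.
        26 is a leaf — visit 26.
      Visit 34.
    Visit 23.
  At 38: go right to 8.
    At 8: go left to 30.
      30 is a leaf — visit 30.
    At 8: go right to 35.
      At 35: go left to 22.
        At 22: no left child.
        At 22: go right to 5.
          5 is a leaf — visit 5.
        Visit 22.
      At 35: go right to 6.
        At 6: go left to 18.
          18 is a leaf — visit 18.
        At 6: go right to 39.
          39 is a leaf — visit 39.
        Visit 6.
      Visit 35.
    Visit 8.
  Visit 38.
At 14: no right child.
Visit 14.
Full post-order sequence: 2, 26, 34, 23, 30, 5, 22, 18, 39, 6, 35, 8, 38, 14.

22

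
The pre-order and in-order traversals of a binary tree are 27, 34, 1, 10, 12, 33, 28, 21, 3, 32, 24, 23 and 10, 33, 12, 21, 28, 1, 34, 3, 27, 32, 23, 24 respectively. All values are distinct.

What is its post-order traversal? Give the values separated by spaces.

33 21 28 12 10 1 3 34 23 24 32 27

The first element of pre-order is the root; it splits in-order into left and right subtrees.
Root 27: left subtree has 8 nodes {10, 33, 12, 21, 28, 1, 34, 3}, right has 3 {32, 23, 24}.
  Root 34: left subtree has 6 nodes {10, 33, 12, 21, 28, 1}, right has 1 {3}.
    Root 1: left subtree has 5 nodes {10, 33, 12, 21, 28}, right has 0 { }.
      Root 10: left subtree has 0 nodes { }, right has 4 {33, 12, 21, 28}.
        Root 12: left subtree has 1 node {33}, right has 2 {21, 28}.
          Root 28: left subtree has 1 node {21}, right has 0 { }.
  Root 32: left subtree has 0 nodes { }, right has 2 {23, 24}.
    Root 24: left subtree has 1 node {23}, right has 0 { }.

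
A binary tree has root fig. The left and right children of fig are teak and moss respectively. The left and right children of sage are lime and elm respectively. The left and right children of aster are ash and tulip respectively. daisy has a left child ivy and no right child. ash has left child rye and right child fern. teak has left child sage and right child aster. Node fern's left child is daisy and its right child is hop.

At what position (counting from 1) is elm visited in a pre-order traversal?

Pre-order visits the node, then its left subtree, then its right subtree.
Visit fig.
At fig: go left to teak.
  Visit teak.
  At teak: go left to sage.
    Visit sage.
    At sage: go left to lime.
      lime is a leaf — visit lime.
    At sage: go right to elm.
      elm is a leaf — visit elm.
  At teak: go right to aster.
    Visit aster.
    At aster: go left to ash.
      Visit ash.
      At ash: go left to rye.
        rye is a leaf — visit rye.
      At ash: go right to fern.
        Visit fern.
        At fern: go left to daisy.
          Visit daisy.
          At daisy: go left to ivy.
            ivy is a leaf — visit ivy.
          At daisy: no right child.
        At fern: go right to hop.
          hop is a leaf — visit hop.
    At aster: go right to tulip.
      tulip is a leaf — visit tulip.
At fig: go right to moss.
  moss is a leaf — visit moss.
Full pre-order sequence: fig, teak, sage, lime, elm, aster, ash, rye, fern, daisy, ivy, hop, tulip, moss.

5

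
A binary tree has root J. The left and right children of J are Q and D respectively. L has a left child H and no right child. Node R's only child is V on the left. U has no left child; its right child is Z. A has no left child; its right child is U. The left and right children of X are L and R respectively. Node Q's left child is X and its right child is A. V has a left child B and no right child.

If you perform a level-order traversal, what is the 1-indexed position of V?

10

Level-order visits nodes level by level from the root, left to right within each level.
Level 0: J
Level 1: Q, D
Level 2: X, A
Level 3: L, R, U
Level 4: H, V, Z
Level 5: B
Full level-order sequence: J, Q, D, X, A, L, R, U, H, V, Z, B.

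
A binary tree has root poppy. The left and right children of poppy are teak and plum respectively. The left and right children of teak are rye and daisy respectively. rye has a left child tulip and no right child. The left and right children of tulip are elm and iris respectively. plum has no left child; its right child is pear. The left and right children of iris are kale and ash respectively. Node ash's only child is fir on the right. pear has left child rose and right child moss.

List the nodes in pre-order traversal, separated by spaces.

Pre-order visits the node, then its left subtree, then its right subtree.
Visit poppy.
At poppy: go left to teak.
  Visit teak.
  At teak: go left to rye.
    Visit rye.
    At rye: go left to tulip.
      Visit tulip.
      At tulip: go left to elm.
        elm is a leaf — visit elm.
      At tulip: go right to iris.
        Visit iris.
        At iris: go left to kale.
          kale is a leaf — visit kale.
        At iris: go right to ash.
          Visit ash.
          At ash: no left child.
          At ash: go right to fir.
            fir is a leaf — visit fir.
    At rye: no right child.
  At teak: go right to daisy.
    daisy is a leaf — visit daisy.
At poppy: go right to plum.
  Visit plum.
  At plum: no left child.
  At plum: go right to pear.
    Visit pear.
    At pear: go left to rose.
      rose is a leaf — visit rose.
    At pear: go right to moss.
      moss is a leaf — visit moss.

poppy teak rye tulip elm iris kale ash fir daisy plum pear rose moss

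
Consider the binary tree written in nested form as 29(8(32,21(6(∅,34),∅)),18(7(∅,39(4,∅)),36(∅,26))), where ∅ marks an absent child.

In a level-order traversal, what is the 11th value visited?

34

Level-order visits nodes level by level from the root, left to right within each level.
Level 0: 29
Level 1: 8, 18
Level 2: 32, 21, 7, 36
Level 3: 6, 39, 26
Level 4: 34, 4
Full level-order sequence: 29, 8, 18, 32, 21, 7, 36, 6, 39, 26, 34, 4.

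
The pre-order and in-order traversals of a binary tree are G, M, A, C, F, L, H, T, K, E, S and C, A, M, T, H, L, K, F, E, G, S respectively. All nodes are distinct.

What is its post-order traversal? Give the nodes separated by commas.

C, A, T, H, K, L, E, F, M, S, G

The first element of pre-order is the root; it splits in-order into left and right subtrees.
Root G: left subtree has 9 nodes {C, A, M, T, H, L, K, F, E}, right has 1 {S}.
  Root M: left subtree has 2 nodes {C, A}, right has 6 {T, H, L, K, F, E}.
    Root A: left subtree has 1 node {C}, right has 0 { }.
    Root F: left subtree has 4 nodes {T, H, L, K}, right has 1 {E}.
      Root L: left subtree has 2 nodes {T, H}, right has 1 {K}.
        Root H: left subtree has 1 node {T}, right has 0 { }.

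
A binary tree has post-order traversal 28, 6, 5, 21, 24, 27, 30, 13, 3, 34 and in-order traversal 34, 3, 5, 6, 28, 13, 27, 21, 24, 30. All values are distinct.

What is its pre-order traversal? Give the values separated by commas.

The last element of post-order is the root; it splits in-order into left and right subtrees.
Root 34: left subtree has 0 nodes { }, right has 9 {3, 5, 6, 28, 13, 27, 21, 24, 30}.
  Root 3: left subtree has 0 nodes { }, right has 8 {5, 6, 28, 13, 27, 21, 24, 30}.
    Root 13: left subtree has 3 nodes {5, 6, 28}, right has 4 {27, 21, 24, 30}.
      Root 5: left subtree has 0 nodes { }, right has 2 {6, 28}.
        Root 6: left subtree has 0 nodes { }, right has 1 {28}.
      Root 30: left subtree has 3 nodes {27, 21, 24}, right has 0 { }.
        Root 27: left subtree has 0 nodes { }, right has 2 {21, 24}.
          Root 24: left subtree has 1 node {21}, right has 0 { }.

34, 3, 13, 5, 6, 28, 30, 27, 24, 21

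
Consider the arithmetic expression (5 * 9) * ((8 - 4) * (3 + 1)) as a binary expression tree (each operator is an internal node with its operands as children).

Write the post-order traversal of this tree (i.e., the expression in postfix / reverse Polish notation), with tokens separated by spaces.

Post-order on an expression tree gives postfix notation: for each operator, emit left operand, right operand, then the operator.

5 9 * 8 4 - 3 1 + * *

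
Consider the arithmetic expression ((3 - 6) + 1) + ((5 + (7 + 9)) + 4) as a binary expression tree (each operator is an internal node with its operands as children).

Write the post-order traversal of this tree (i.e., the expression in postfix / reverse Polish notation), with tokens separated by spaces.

Post-order on an expression tree gives postfix notation: for each operator, emit left operand, right operand, then the operator.

3 6 - 1 + 5 7 9 + + 4 + +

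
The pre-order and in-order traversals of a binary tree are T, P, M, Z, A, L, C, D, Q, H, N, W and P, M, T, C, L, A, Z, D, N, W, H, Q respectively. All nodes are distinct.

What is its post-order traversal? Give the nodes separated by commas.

M, P, C, L, A, W, N, H, Q, D, Z, T

The first element of pre-order is the root; it splits in-order into left and right subtrees.
Root T: left subtree has 2 nodes {P, M}, right has 9 {C, L, A, Z, D, N, W, H, Q}.
  Root P: left subtree has 0 nodes { }, right has 1 {M}.
  Root Z: left subtree has 3 nodes {C, L, A}, right has 5 {D, N, W, H, Q}.
    Root A: left subtree has 2 nodes {C, L}, right has 0 { }.
      Root L: left subtree has 1 node {C}, right has 0 { }.
    Root D: left subtree has 0 nodes { }, right has 4 {N, W, H, Q}.
      Root Q: left subtree has 3 nodes {N, W, H}, right has 0 { }.
        Root H: left subtree has 2 nodes {N, W}, right has 0 { }.
          Root N: left subtree has 0 nodes { }, right has 1 {W}.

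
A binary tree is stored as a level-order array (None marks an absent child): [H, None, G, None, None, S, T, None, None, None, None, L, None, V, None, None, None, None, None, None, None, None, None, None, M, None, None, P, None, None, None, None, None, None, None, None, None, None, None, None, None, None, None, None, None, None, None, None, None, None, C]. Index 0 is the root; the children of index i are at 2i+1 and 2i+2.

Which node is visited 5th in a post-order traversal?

Post-order visits the left subtree, then the right subtree, then the node.
At H: no left child.
At H: go right to G.
  At G: go left to S.
    At S: go left to L.
      At L: no left child.
      At L: go right to M.
        At M: no left child.
        At M: go right to C.
          C is a leaf — visit C.
        Visit M.
      Visit L.
    At S: no right child.
    Visit S.
  At G: go right to T.
    At T: go left to V.
      At V: go left to P.
        P is a leaf — visit P.
      At V: no right child.
      Visit V.
    At T: no right child.
    Visit T.
  Visit G.
Visit H.
Full post-order sequence: C, M, L, S, P, V, T, G, H.

P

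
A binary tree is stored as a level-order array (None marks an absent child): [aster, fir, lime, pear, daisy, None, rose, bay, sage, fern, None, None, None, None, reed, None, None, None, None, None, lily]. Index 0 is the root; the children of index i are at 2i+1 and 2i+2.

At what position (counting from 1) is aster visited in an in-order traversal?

8

In-order visits the left subtree, then the node, then the right subtree.
At aster: go left to fir.
  At fir: go left to pear.
    At pear: go left to bay.
      bay is a leaf — visit bay.
    Visit pear.
    At pear: go right to sage.
      sage is a leaf — visit sage.
  Visit fir.
  At fir: go right to daisy.
    At daisy: go left to fern.
      At fern: no left child.
      Visit fern.
      At fern: go right to lily.
        lily is a leaf — visit lily.
    Visit daisy.
    At daisy: no right child.
Visit aster.
At aster: go right to lime.
  At lime: no left child.
  Visit lime.
  At lime: go right to rose.
    At rose: no left child.
    Visit rose.
    At rose: go right to reed.
      reed is a leaf — visit reed.
Full in-order sequence: bay, pear, sage, fir, fern, lily, daisy, aster, lime, rose, reed.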